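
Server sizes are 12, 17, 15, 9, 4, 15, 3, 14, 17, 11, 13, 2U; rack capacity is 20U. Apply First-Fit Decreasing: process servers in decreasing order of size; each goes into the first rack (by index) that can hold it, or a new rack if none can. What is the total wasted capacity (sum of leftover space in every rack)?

Sorted descending: 17, 17, 15, 15, 14, 13, 12, 11, 9, 4, 3, 2.
17U → rack 1 (remaining 3U)
17U → rack 2 (remaining 3U)
15U → rack 3 (remaining 5U)
15U → rack 4 (remaining 5U)
14U → rack 5 (remaining 6U)
13U → rack 6 (remaining 7U)
12U → rack 7 (remaining 8U)
11U → rack 8 (remaining 9U)
9U → rack 8 (remaining 0U)
4U → rack 3 (remaining 1U)
3U → rack 1 (remaining 0U)
2U → rack 2 (remaining 1U)
8 racks × 20U = 160U; used 132U; unused 28U.

28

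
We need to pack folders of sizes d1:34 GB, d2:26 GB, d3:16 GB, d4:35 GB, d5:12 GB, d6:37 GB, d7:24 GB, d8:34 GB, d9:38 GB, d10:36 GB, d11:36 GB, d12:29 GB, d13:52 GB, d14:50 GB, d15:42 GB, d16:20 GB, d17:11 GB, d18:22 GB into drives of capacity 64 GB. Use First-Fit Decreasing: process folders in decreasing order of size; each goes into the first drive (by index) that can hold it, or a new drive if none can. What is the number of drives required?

10 drives

Sorted descending: 52, 50, 42, 38, 37, 36, 36, 35, 34, 34, 29, 26, 24, 22, 20, 16, 12, 11.
52 GB → drive 1 (remaining 12 GB)
50 GB → drive 2 (remaining 14 GB)
42 GB → drive 3 (remaining 22 GB)
38 GB → drive 4 (remaining 26 GB)
37 GB → drive 5 (remaining 27 GB)
36 GB → drive 6 (remaining 28 GB)
36 GB → drive 7 (remaining 28 GB)
35 GB → drive 8 (remaining 29 GB)
34 GB → drive 9 (remaining 30 GB)
34 GB → drive 10 (remaining 30 GB)
29 GB → drive 8 (remaining 0 GB)
26 GB → drive 4 (remaining 0 GB)
24 GB → drive 5 (remaining 3 GB)
22 GB → drive 3 (remaining 0 GB)
20 GB → drive 6 (remaining 8 GB)
16 GB → drive 7 (remaining 12 GB)
12 GB → drive 1 (remaining 0 GB)
11 GB → drive 2 (remaining 3 GB)
Final drives: [52,12] [50,11] [42,22] [38,26] [37,24] [36,20] [36,16] [35,29] [34] [34].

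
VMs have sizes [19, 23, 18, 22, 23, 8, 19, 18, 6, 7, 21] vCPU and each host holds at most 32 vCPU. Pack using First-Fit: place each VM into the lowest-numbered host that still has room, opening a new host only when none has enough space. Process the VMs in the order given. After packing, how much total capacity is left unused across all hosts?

19 vCPU → host 1 (remaining 13 vCPU)
23 vCPU → host 2 (remaining 9 vCPU)
18 vCPU → host 3 (remaining 14 vCPU)
22 vCPU → host 4 (remaining 10 vCPU)
23 vCPU → host 5 (remaining 9 vCPU)
8 vCPU → host 1 (remaining 5 vCPU)
19 vCPU → host 6 (remaining 13 vCPU)
18 vCPU → host 7 (remaining 14 vCPU)
6 vCPU → host 2 (remaining 3 vCPU)
7 vCPU → host 3 (remaining 7 vCPU)
21 vCPU → host 8 (remaining 11 vCPU)
8 hosts × 32 vCPU = 256 vCPU; used 184 vCPU; unused 72 vCPU.

72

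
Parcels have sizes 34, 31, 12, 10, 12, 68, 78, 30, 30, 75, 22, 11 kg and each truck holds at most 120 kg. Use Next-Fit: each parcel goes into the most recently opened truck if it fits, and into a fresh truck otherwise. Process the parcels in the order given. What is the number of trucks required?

5 trucks

34 kg → truck 1 (remaining 86 kg)
31 kg → truck 1 (remaining 55 kg)
12 kg → truck 1 (remaining 43 kg)
10 kg → truck 1 (remaining 33 kg)
12 kg → truck 1 (remaining 21 kg)
68 kg → truck 2 (remaining 52 kg)
78 kg → truck 3 (remaining 42 kg)
30 kg → truck 3 (remaining 12 kg)
30 kg → truck 4 (remaining 90 kg)
75 kg → truck 4 (remaining 15 kg)
22 kg → truck 5 (remaining 98 kg)
11 kg → truck 5 (remaining 87 kg)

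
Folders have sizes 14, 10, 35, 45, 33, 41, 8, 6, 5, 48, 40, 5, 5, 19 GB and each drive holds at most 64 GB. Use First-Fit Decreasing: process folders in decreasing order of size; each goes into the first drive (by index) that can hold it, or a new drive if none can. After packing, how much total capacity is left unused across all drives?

Sorted descending: 48, 45, 41, 40, 35, 33, 19, 14, 10, 8, 6, 5, 5, 5.
Put 48 GB in drive 1; 16 GB remain.
Put 45 GB in drive 2; 19 GB remain.
Put 41 GB in drive 3; 23 GB remain.
Put 40 GB in drive 4; 24 GB remain.
Put 35 GB in drive 5; 29 GB remain.
Put 33 GB in drive 6; 31 GB remain.
Put 19 GB in drive 2; 0 GB remain.
Put 14 GB in drive 1; 2 GB remain.
Put 10 GB in drive 3; 13 GB remain.
Put 8 GB in drive 3; 5 GB remain.
Put 6 GB in drive 4; 18 GB remain.
Put 5 GB in drive 3; 0 GB remain.
Put 5 GB in drive 4; 13 GB remain.
Put 5 GB in drive 4; 8 GB remain.
6 drives × 64 GB = 384 GB; used 314 GB; unused 70 GB.

70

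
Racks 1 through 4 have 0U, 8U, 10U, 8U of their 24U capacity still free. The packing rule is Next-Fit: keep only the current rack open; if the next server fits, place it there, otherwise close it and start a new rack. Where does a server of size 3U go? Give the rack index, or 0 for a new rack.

4

Next-Fit only looks at rack 4, which has 8U free.
3U fits there.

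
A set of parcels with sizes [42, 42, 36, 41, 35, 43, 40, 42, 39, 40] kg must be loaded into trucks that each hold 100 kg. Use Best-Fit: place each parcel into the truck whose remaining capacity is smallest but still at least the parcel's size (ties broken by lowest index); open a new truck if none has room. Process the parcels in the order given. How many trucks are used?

truck 1: place 42 kg, 58 kg left
truck 1: place 42 kg, 16 kg left
truck 2: place 36 kg, 64 kg left
truck 2: place 41 kg, 23 kg left
truck 3: place 35 kg, 65 kg left
truck 3: place 43 kg, 22 kg left
truck 4: place 40 kg, 60 kg left
truck 4: place 42 kg, 18 kg left
truck 5: place 39 kg, 61 kg left
truck 5: place 40 kg, 21 kg left

5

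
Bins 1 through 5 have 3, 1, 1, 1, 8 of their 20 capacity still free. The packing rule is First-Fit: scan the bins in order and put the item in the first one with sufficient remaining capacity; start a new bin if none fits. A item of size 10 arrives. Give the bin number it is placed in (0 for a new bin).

0

No bin has ≥ 10 free, so a new bin is opened.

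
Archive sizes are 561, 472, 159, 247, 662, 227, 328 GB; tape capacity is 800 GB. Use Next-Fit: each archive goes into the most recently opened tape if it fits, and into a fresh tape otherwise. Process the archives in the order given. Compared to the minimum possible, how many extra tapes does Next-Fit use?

1

Next-Fit: [561] [472,159] [247] [662] [227,328] → 5 tapes.
Total size 2656 GB; any packing needs at least ⌈2656/800⌉ = 4 tapes.
An optimal packing achieves that bound: [662] [561,227] [472,328] [247,159] → 4 tapes.
Excess: 5 − 4 = 1.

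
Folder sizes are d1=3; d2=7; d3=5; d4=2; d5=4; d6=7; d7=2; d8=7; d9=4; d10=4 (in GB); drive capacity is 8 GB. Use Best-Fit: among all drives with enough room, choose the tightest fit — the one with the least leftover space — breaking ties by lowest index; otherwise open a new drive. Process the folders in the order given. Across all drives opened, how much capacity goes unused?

Put d1 (3 GB) in drive 1; 5 GB remain.
Put d2 (7 GB) in drive 2; 1 GB remain.
Put d3 (5 GB) in drive 1; 0 GB remain.
Put d4 (2 GB) in drive 3; 6 GB remain.
Put d5 (4 GB) in drive 3; 2 GB remain.
Put d6 (7 GB) in drive 4; 1 GB remain.
Put d7 (2 GB) in drive 3; 0 GB remain.
Put d8 (7 GB) in drive 5; 1 GB remain.
Put d9 (4 GB) in drive 6; 4 GB remain.
Put d10 (4 GB) in drive 6; 0 GB remain.
6 drives × 8 GB = 48 GB; used 45 GB; unused 3 GB.

3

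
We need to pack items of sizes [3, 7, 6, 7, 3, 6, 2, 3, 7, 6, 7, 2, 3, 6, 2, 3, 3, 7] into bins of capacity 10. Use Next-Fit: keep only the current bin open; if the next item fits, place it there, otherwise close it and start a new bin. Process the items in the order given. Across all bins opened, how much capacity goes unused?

Put 3 in bin 1; 7 remain.
Put 7 in bin 1; 0 remain.
Put 6 in bin 2; 4 remain.
Put 7 in bin 3; 3 remain.
Put 3 in bin 3; 0 remain.
Put 6 in bin 4; 4 remain.
Put 2 in bin 4; 2 remain.
Put 3 in bin 5; 7 remain.
Put 7 in bin 5; 0 remain.
Put 6 in bin 6; 4 remain.
Put 7 in bin 7; 3 remain.
Put 2 in bin 7; 1 remain.
Put 3 in bin 8; 7 remain.
Put 6 in bin 8; 1 remain.
Put 2 in bin 9; 8 remain.
Put 3 in bin 9; 5 remain.
Put 3 in bin 9; 2 remain.
Put 7 in bin 10; 3 remain.
10 bins × 10 = 100; used 83; unused 17.

17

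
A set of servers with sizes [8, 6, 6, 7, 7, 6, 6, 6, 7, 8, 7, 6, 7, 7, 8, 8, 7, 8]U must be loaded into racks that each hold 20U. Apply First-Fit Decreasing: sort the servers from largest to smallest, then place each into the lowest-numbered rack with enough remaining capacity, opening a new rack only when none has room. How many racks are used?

Sorted descending: 8, 8, 8, 8, 8, 7, 7, 7, 7, 7, 7, 7, 6, 6, 6, 6, 6, 6.
Put 8U in rack 1; 12U remain.
Put 8U in rack 1; 4U remain.
Put 8U in rack 2; 12U remain.
Put 8U in rack 2; 4U remain.
Put 8U in rack 3; 12U remain.
Put 7U in rack 3; 5U remain.
Put 7U in rack 4; 13U remain.
Put 7U in rack 4; 6U remain.
Put 7U in rack 5; 13U remain.
Put 7U in rack 5; 6U remain.
Put 7U in rack 6; 13U remain.
Put 7U in rack 6; 6U remain.
Put 6U in rack 4; 0U remain.
Put 6U in rack 5; 0U remain.
Put 6U in rack 6; 0U remain.
Put 6U in rack 7; 14U remain.
Put 6U in rack 7; 8U remain.
Put 6U in rack 7; 2U remain.

7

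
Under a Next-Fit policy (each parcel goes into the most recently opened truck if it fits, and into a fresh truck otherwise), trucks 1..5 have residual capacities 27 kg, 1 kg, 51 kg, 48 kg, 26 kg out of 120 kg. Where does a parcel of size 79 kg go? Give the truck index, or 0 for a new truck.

Next-Fit only looks at truck 5, which has 26 kg free.
79 kg does not fit, so a new truck is opened.

0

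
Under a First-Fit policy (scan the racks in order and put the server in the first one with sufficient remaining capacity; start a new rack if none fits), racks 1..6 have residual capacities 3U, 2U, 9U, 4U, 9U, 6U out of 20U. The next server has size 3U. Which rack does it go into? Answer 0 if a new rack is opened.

Racks with room: rack 1 (3U), rack 3 (9U), rack 4 (4U), rack 5 (9U), rack 6 (6U).
The first with room is rack 1.

1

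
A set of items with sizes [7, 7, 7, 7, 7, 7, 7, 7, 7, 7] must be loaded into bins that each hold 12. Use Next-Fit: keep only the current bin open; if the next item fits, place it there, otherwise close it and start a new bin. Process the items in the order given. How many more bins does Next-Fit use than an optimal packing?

Next-Fit: [7] [7] [7] [7] [7] [7] [7] [7] [7] [7] → 10 bins.
10 items exceed 6 (half the capacity), and no two of those can share a bin, so at least 10 bins are needed.
So 10 is already optimal.

0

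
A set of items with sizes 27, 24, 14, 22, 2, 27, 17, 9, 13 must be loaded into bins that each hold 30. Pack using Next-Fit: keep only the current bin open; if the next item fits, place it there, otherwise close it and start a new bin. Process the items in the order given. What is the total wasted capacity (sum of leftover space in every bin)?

bin 1: place 27, 3 left
bin 2: place 24, 6 left
bin 3: place 14, 16 left
bin 4: place 22, 8 left
bin 4: place 2, 6 left
bin 5: place 27, 3 left
bin 6: place 17, 13 left
bin 6: place 9, 4 left
bin 7: place 13, 17 left
7 bins × 30 = 210; used 155; unused 55.

55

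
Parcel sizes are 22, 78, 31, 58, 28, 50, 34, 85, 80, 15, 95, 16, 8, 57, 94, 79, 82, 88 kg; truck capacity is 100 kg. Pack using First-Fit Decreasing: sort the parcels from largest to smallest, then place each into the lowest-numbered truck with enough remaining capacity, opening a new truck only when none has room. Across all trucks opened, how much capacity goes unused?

100

Sorted descending: 95, 94, 88, 85, 82, 80, 79, 78, 58, 57, 50, 34, 31, 28, 22, 16, 15, 8.
truck 1: place 95 kg, 5 kg left
truck 2: place 94 kg, 6 kg left
truck 3: place 88 kg, 12 kg left
truck 4: place 85 kg, 15 kg left
truck 5: place 82 kg, 18 kg left
truck 6: place 80 kg, 20 kg left
truck 7: place 79 kg, 21 kg left
truck 8: place 78 kg, 22 kg left
truck 9: place 58 kg, 42 kg left
truck 10: place 57 kg, 43 kg left
truck 11: place 50 kg, 50 kg left
truck 9: place 34 kg, 8 kg left
truck 10: place 31 kg, 12 kg left
truck 11: place 28 kg, 22 kg left
truck 8: place 22 kg, 0 kg left
truck 5: place 16 kg, 2 kg left
truck 4: place 15 kg, 0 kg left
truck 3: place 8 kg, 4 kg left
11 trucks × 100 kg = 1100 kg; used 1000 kg; unused 100 kg.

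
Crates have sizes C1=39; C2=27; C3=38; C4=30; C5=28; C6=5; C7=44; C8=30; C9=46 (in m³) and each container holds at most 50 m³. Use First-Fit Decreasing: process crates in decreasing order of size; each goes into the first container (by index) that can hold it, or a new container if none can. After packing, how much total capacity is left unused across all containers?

Sorted descending: 46, 44, 39, 38, 30, 30, 28, 27, 5.
Put 46 m³ in container 1; 4 m³ remain.
Put 44 m³ in container 2; 6 m³ remain.
Put 39 m³ in container 3; 11 m³ remain.
Put 38 m³ in container 4; 12 m³ remain.
Put 30 m³ in container 5; 20 m³ remain.
Put 30 m³ in container 6; 20 m³ remain.
Put 28 m³ in container 7; 22 m³ remain.
Put 27 m³ in container 8; 23 m³ remain.
Put 5 m³ in container 2; 1 m³ remain.
8 containers × 50 m³ = 400 m³; used 287 m³; unused 113 m³.

113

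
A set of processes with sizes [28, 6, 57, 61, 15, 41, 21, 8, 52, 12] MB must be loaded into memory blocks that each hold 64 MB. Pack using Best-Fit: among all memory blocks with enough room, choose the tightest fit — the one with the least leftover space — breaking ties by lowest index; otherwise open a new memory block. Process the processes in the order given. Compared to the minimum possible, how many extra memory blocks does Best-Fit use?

0

Best-Fit: [28,6,15,8] [57] [61] [41,21] [52,12] → 5 memory blocks.
Total size 301 MB; any packing needs at least ⌈301/64⌉ = 5 memory blocks.
So 5 is already optimal.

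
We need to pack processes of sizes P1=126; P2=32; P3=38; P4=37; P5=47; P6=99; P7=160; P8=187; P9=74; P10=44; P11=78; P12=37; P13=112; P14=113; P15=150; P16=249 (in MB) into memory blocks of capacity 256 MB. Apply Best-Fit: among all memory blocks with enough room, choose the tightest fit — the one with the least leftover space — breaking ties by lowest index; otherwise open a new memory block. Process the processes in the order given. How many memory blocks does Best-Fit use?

8 memory blocks

memory block 1: place P1 (126 MB), 130 MB left
memory block 1: place P2 (32 MB), 98 MB left
memory block 1: place P3 (38 MB), 60 MB left
memory block 1: place P4 (37 MB), 23 MB left
memory block 2: place P5 (47 MB), 209 MB left
memory block 2: place P6 (99 MB), 110 MB left
memory block 3: place P7 (160 MB), 96 MB left
memory block 4: place P8 (187 MB), 69 MB left
memory block 3: place P9 (74 MB), 22 MB left
memory block 4: place P10 (44 MB), 25 MB left
memory block 2: place P11 (78 MB), 32 MB left
memory block 5: place P12 (37 MB), 219 MB left
memory block 5: place P13 (112 MB), 107 MB left
memory block 6: place P14 (113 MB), 143 MB left
memory block 7: place P15 (150 MB), 106 MB left
memory block 8: place P16 (249 MB), 7 MB left
Final memory blocks: [126,32,38,37] [47,99,78] [160,74] [187,44] [37,112] [113] [150] [249].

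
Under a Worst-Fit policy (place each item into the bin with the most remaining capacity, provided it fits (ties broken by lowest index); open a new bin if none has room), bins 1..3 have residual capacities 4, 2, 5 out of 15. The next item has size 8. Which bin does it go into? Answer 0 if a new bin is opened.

No bin has ≥ 8 free, so a new bin is opened.

0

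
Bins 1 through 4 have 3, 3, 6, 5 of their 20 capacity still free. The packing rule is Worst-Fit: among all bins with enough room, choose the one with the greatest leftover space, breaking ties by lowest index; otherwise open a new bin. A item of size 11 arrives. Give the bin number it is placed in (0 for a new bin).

0

No bin has ≥ 11 free, so a new bin is opened.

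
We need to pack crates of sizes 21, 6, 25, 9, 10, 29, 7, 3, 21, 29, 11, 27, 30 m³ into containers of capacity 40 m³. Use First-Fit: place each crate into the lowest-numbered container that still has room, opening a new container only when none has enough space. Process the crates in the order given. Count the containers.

container 1: place 21 m³, 19 m³ left
container 1: place 6 m³, 13 m³ left
container 2: place 25 m³, 15 m³ left
container 1: place 9 m³, 4 m³ left
container 2: place 10 m³, 5 m³ left
container 3: place 29 m³, 11 m³ left
container 3: place 7 m³, 4 m³ left
container 1: place 3 m³, 1 m³ left
container 4: place 21 m³, 19 m³ left
container 5: place 29 m³, 11 m³ left
container 4: place 11 m³, 8 m³ left
container 6: place 27 m³, 13 m³ left
container 7: place 30 m³, 10 m³ left
Final containers: [21,6,9,3] [25,10] [29,7] [21,11] [29] [27] [30].

7 containers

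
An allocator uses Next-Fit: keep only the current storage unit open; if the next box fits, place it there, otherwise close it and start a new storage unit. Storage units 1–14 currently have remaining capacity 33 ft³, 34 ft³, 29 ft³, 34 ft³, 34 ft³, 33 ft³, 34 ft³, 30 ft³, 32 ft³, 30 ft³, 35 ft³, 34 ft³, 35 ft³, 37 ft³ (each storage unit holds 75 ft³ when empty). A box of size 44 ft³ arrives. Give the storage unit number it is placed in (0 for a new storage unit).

Next-Fit only looks at storage unit 14, which has 37 ft³ free.
44 ft³ does not fit, so a new storage unit is opened.

0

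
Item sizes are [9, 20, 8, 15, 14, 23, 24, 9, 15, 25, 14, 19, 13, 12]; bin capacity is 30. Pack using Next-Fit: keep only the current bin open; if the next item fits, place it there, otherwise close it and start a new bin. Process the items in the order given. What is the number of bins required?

bin 1: place 9, 21 left
bin 1: place 20, 1 left
bin 2: place 8, 22 left
bin 2: place 15, 7 left
bin 3: place 14, 16 left
bin 4: place 23, 7 left
bin 5: place 24, 6 left
bin 6: place 9, 21 left
bin 6: place 15, 6 left
bin 7: place 25, 5 left
bin 8: place 14, 16 left
bin 9: place 19, 11 left
bin 10: place 13, 17 left
bin 10: place 12, 5 left
Final bins: [9,20] [8,15] [14] [23] [24] [9,15] [25] [14] [19] [13,12].

10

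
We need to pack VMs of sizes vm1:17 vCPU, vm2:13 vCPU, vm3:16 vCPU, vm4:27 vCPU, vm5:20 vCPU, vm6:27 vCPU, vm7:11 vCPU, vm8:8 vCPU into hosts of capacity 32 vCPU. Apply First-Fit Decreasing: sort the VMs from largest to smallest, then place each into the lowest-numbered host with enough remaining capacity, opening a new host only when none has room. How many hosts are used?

Sorted descending: 27, 27, 20, 17, 16, 13, 11, 8.
Put 27 vCPU in host 1; 5 vCPU remain.
Put 27 vCPU in host 2; 5 vCPU remain.
Put 20 vCPU in host 3; 12 vCPU remain.
Put 17 vCPU in host 4; 15 vCPU remain.
Put 16 vCPU in host 5; 16 vCPU remain.
Put 13 vCPU in host 4; 2 vCPU remain.
Put 11 vCPU in host 3; 1 vCPU remain.
Put 8 vCPU in host 5; 8 vCPU remain.
Final hosts: [27] [27] [20,11] [17,13] [16,8].

5 hosts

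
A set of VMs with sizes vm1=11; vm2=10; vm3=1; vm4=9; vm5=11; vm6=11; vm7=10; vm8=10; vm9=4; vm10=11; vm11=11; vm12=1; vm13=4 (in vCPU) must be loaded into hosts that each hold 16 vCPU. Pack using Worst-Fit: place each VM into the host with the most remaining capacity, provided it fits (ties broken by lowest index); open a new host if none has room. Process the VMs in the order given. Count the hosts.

Put vm1 (11 vCPU) in host 1; 5 vCPU remain.
Put vm2 (10 vCPU) in host 2; 6 vCPU remain.
Put vm3 (1 vCPU) in host 2; 5 vCPU remain.
Put vm4 (9 vCPU) in host 3; 7 vCPU remain.
Put vm5 (11 vCPU) in host 4; 5 vCPU remain.
Put vm6 (11 vCPU) in host 5; 5 vCPU remain.
Put vm7 (10 vCPU) in host 6; 6 vCPU remain.
Put vm8 (10 vCPU) in host 7; 6 vCPU remain.
Put vm9 (4 vCPU) in host 3; 3 vCPU remain.
Put vm10 (11 vCPU) in host 8; 5 vCPU remain.
Put vm11 (11 vCPU) in host 9; 5 vCPU remain.
Put vm12 (1 vCPU) in host 6; 5 vCPU remain.
Put vm13 (4 vCPU) in host 7; 2 vCPU remain.
Final hosts: [11] [10,1] [9,4] [11] [11] [10,1] [10,4] [11] [11].

9 hosts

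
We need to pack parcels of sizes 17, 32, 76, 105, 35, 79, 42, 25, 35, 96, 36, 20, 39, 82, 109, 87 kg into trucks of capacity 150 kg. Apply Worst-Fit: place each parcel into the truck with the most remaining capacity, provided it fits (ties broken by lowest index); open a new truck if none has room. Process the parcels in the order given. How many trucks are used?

truck 1: place 17 kg, 133 kg left
truck 1: place 32 kg, 101 kg left
truck 1: place 76 kg, 25 kg left
truck 2: place 105 kg, 45 kg left
truck 2: place 35 kg, 10 kg left
truck 3: place 79 kg, 71 kg left
truck 3: place 42 kg, 29 kg left
truck 3: place 25 kg, 4 kg left
truck 4: place 35 kg, 115 kg left
truck 4: place 96 kg, 19 kg left
truck 5: place 36 kg, 114 kg left
truck 5: place 20 kg, 94 kg left
truck 5: place 39 kg, 55 kg left
truck 6: place 82 kg, 68 kg left
truck 7: place 109 kg, 41 kg left
truck 8: place 87 kg, 63 kg left
Final trucks: [17,32,76] [105,35] [79,42,25] [35,96] [36,20,39] [82] [109] [87].

8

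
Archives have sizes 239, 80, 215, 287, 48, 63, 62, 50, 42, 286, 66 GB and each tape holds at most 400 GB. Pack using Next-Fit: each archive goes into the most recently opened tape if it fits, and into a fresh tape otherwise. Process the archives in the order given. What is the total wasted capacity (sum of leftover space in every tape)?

tape 1: place 239 GB, 161 GB left
tape 1: place 80 GB, 81 GB left
tape 2: place 215 GB, 185 GB left
tape 3: place 287 GB, 113 GB left
tape 3: place 48 GB, 65 GB left
tape 3: place 63 GB, 2 GB left
tape 4: place 62 GB, 338 GB left
tape 4: place 50 GB, 288 GB left
tape 4: place 42 GB, 246 GB left
tape 5: place 286 GB, 114 GB left
tape 5: place 66 GB, 48 GB left
5 tapes × 400 GB = 2000 GB; used 1438 GB; unused 562 GB.

562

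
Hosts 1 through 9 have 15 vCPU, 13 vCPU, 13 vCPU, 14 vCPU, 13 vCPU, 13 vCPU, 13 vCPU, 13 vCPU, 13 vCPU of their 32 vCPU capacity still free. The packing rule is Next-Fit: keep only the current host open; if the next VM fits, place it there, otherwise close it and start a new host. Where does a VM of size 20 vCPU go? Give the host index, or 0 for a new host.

Next-Fit only looks at host 9, which has 13 vCPU free.
20 vCPU does not fit, so a new host is opened.

0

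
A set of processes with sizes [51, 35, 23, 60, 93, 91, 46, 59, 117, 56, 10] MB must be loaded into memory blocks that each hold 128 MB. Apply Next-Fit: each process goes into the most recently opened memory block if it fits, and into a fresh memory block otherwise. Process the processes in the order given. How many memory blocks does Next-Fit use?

7

51 MB → memory block 1 (remaining 77 MB)
35 MB → memory block 1 (remaining 42 MB)
23 MB → memory block 1 (remaining 19 MB)
60 MB → memory block 2 (remaining 68 MB)
93 MB → memory block 3 (remaining 35 MB)
91 MB → memory block 4 (remaining 37 MB)
46 MB → memory block 5 (remaining 82 MB)
59 MB → memory block 5 (remaining 23 MB)
117 MB → memory block 6 (remaining 11 MB)
56 MB → memory block 7 (remaining 72 MB)
10 MB → memory block 7 (remaining 62 MB)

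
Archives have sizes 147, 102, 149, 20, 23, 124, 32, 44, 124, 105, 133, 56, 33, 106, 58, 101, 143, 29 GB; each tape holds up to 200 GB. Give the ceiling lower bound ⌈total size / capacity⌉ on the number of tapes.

Total size = 147 + 102 + 149 + 20 + 23 + 124 + 32 + 44 + 124 + 105 + 133 + 56 + 33 + 106 + 58 + 101 + 143 + 29 = 1529 GB.
⌈1529 / 200⌉ = 8.

8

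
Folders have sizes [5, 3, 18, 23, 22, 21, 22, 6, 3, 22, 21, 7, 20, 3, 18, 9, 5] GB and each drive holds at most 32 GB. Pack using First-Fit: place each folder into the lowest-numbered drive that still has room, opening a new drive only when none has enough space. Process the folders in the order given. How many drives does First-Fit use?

9 drives

5 GB → drive 1 (remaining 27 GB)
3 GB → drive 1 (remaining 24 GB)
18 GB → drive 1 (remaining 6 GB)
23 GB → drive 2 (remaining 9 GB)
22 GB → drive 3 (remaining 10 GB)
21 GB → drive 4 (remaining 11 GB)
22 GB → drive 5 (remaining 10 GB)
6 GB → drive 1 (remaining 0 GB)
3 GB → drive 2 (remaining 6 GB)
22 GB → drive 6 (remaining 10 GB)
21 GB → drive 7 (remaining 11 GB)
7 GB → drive 3 (remaining 3 GB)
20 GB → drive 8 (remaining 12 GB)
3 GB → drive 2 (remaining 3 GB)
18 GB → drive 9 (remaining 14 GB)
9 GB → drive 4 (remaining 2 GB)
5 GB → drive 5 (remaining 5 GB)
Final drives: [5,3,18,6] [23,3,3] [22,7] [21,9] [22,5] [22] [21] [20] [18].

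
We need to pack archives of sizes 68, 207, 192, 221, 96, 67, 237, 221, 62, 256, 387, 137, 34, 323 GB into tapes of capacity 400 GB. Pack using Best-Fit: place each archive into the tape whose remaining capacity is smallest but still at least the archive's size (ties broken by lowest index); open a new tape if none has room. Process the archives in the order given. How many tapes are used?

8

Put 68 GB in tape 1; 332 GB remain.
Put 207 GB in tape 1; 125 GB remain.
Put 192 GB in tape 2; 208 GB remain.
Put 221 GB in tape 3; 179 GB remain.
Put 96 GB in tape 1; 29 GB remain.
Put 67 GB in tape 3; 112 GB remain.
Put 237 GB in tape 4; 163 GB remain.
Put 221 GB in tape 5; 179 GB remain.
Put 62 GB in tape 3; 50 GB remain.
Put 256 GB in tape 6; 144 GB remain.
Put 387 GB in tape 7; 13 GB remain.
Put 137 GB in tape 6; 7 GB remain.
Put 34 GB in tape 3; 16 GB remain.
Put 323 GB in tape 8; 77 GB remain.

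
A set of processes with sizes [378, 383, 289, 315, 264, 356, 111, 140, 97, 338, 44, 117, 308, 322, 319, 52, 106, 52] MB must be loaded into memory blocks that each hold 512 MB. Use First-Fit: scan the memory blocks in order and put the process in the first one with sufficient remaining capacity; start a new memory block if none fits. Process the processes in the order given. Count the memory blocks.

10 memory blocks

Put 378 MB in memory block 1; 134 MB remain.
Put 383 MB in memory block 2; 129 MB remain.
Put 289 MB in memory block 3; 223 MB remain.
Put 315 MB in memory block 4; 197 MB remain.
Put 264 MB in memory block 5; 248 MB remain.
Put 356 MB in memory block 6; 156 MB remain.
Put 111 MB in memory block 1; 23 MB remain.
Put 140 MB in memory block 3; 83 MB remain.
Put 97 MB in memory block 2; 32 MB remain.
Put 338 MB in memory block 7; 174 MB remain.
Put 44 MB in memory block 3; 39 MB remain.
Put 117 MB in memory block 4; 80 MB remain.
Put 308 MB in memory block 8; 204 MB remain.
Put 322 MB in memory block 9; 190 MB remain.
Put 319 MB in memory block 10; 193 MB remain.
Put 52 MB in memory block 4; 28 MB remain.
Put 106 MB in memory block 5; 142 MB remain.
Put 52 MB in memory block 5; 90 MB remain.
Final memory blocks: [378,111] [383,97] [289,140,44] [315,117,52] [264,106,52] [356] [338] [308] [322] [319].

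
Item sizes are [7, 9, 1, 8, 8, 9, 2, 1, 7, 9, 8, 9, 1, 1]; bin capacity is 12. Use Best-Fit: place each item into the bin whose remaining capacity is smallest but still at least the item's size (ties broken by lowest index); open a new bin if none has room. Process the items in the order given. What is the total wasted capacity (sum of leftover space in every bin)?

7 → bin 1 (remaining 5)
9 → bin 2 (remaining 3)
1 → bin 2 (remaining 2)
8 → bin 3 (remaining 4)
8 → bin 4 (remaining 4)
9 → bin 5 (remaining 3)
2 → bin 2 (remaining 0)
1 → bin 5 (remaining 2)
7 → bin 6 (remaining 5)
9 → bin 7 (remaining 3)
8 → bin 8 (remaining 4)
9 → bin 9 (remaining 3)
1 → bin 5 (remaining 1)
1 → bin 5 (remaining 0)
9 bins × 12 = 108; used 80; unused 28.

28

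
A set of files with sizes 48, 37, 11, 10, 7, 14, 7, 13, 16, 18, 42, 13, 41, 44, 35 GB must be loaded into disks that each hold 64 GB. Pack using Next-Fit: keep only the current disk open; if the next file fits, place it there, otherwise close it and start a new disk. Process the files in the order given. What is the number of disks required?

Put 48 GB in disk 1; 16 GB remain.
Put 37 GB in disk 2; 27 GB remain.
Put 11 GB in disk 2; 16 GB remain.
Put 10 GB in disk 2; 6 GB remain.
Put 7 GB in disk 3; 57 GB remain.
Put 14 GB in disk 3; 43 GB remain.
Put 7 GB in disk 3; 36 GB remain.
Put 13 GB in disk 3; 23 GB remain.
Put 16 GB in disk 3; 7 GB remain.
Put 18 GB in disk 4; 46 GB remain.
Put 42 GB in disk 4; 4 GB remain.
Put 13 GB in disk 5; 51 GB remain.
Put 41 GB in disk 5; 10 GB remain.
Put 44 GB in disk 6; 20 GB remain.
Put 35 GB in disk 7; 29 GB remain.

7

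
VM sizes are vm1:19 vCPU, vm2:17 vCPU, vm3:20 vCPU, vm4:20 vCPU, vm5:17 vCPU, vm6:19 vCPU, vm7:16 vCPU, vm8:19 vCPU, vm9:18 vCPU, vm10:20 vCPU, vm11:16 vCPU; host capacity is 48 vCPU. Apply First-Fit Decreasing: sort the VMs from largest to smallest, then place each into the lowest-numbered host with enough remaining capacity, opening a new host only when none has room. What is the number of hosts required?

6 hosts

Sorted descending: 20, 20, 20, 19, 19, 19, 18, 17, 17, 16, 16.
host 1: place 20 vCPU, 28 vCPU left
host 1: place 20 vCPU, 8 vCPU left
host 2: place 20 vCPU, 28 vCPU left
host 2: place 19 vCPU, 9 vCPU left
host 3: place 19 vCPU, 29 vCPU left
host 3: place 19 vCPU, 10 vCPU left
host 4: place 18 vCPU, 30 vCPU left
host 4: place 17 vCPU, 13 vCPU left
host 5: place 17 vCPU, 31 vCPU left
host 5: place 16 vCPU, 15 vCPU left
host 6: place 16 vCPU, 32 vCPU left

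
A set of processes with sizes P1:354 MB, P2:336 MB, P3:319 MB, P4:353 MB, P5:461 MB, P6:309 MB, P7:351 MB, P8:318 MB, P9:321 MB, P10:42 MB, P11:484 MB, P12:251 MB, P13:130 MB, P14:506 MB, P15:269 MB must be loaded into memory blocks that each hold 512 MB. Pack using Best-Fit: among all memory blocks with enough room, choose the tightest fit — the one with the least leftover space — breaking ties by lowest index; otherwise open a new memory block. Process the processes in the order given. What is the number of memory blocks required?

Put P1 (354 MB) in memory block 1; 158 MB remain.
Put P2 (336 MB) in memory block 2; 176 MB remain.
Put P3 (319 MB) in memory block 3; 193 MB remain.
Put P4 (353 MB) in memory block 4; 159 MB remain.
Put P5 (461 MB) in memory block 5; 51 MB remain.
Put P6 (309 MB) in memory block 6; 203 MB remain.
Put P7 (351 MB) in memory block 7; 161 MB remain.
Put P8 (318 MB) in memory block 8; 194 MB remain.
Put P9 (321 MB) in memory block 9; 191 MB remain.
Put P10 (42 MB) in memory block 5; 9 MB remain.
Put P11 (484 MB) in memory block 10; 28 MB remain.
Put P12 (251 MB) in memory block 11; 261 MB remain.
Put P13 (130 MB) in memory block 1; 28 MB remain.
Put P14 (506 MB) in memory block 12; 6 MB remain.
Put P15 (269 MB) in memory block 13; 243 MB remain.
Final memory blocks: [354,130] [336] [319] [353] [461,42] [309] [351] [318] [321] [484] [251] [506] [269].

13 memory blocks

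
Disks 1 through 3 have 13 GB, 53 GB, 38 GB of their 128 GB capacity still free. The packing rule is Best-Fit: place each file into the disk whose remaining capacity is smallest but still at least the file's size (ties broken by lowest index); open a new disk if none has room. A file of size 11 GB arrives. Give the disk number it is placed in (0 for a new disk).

Disks with room: disk 1 (13 GB), disk 2 (53 GB), disk 3 (38 GB).
Tightest fit is disk 1 with 13 GB free.

1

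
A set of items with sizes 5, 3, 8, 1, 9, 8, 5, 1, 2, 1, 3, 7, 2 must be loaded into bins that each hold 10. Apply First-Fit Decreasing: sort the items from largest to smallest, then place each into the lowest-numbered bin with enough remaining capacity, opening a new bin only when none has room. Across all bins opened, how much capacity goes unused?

Sorted descending: 9, 8, 8, 7, 5, 5, 3, 3, 2, 2, 1, 1, 1.
Put 9 in bin 1; 1 remain.
Put 8 in bin 2; 2 remain.
Put 8 in bin 3; 2 remain.
Put 7 in bin 4; 3 remain.
Put 5 in bin 5; 5 remain.
Put 5 in bin 5; 0 remain.
Put 3 in bin 4; 0 remain.
Put 3 in bin 6; 7 remain.
Put 2 in bin 2; 0 remain.
Put 2 in bin 3; 0 remain.
Put 1 in bin 1; 0 remain.
Put 1 in bin 6; 6 remain.
Put 1 in bin 6; 5 remain.
6 bins × 10 = 60; used 55; unused 5.

5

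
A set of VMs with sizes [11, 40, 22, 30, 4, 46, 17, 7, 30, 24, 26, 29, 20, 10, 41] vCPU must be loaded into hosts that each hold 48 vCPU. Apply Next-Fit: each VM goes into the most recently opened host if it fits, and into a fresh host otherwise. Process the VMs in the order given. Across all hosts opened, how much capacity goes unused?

Put 11 vCPU in host 1; 37 vCPU remain.
Put 40 vCPU in host 2; 8 vCPU remain.
Put 22 vCPU in host 3; 26 vCPU remain.
Put 30 vCPU in host 4; 18 vCPU remain.
Put 4 vCPU in host 4; 14 vCPU remain.
Put 46 vCPU in host 5; 2 vCPU remain.
Put 17 vCPU in host 6; 31 vCPU remain.
Put 7 vCPU in host 6; 24 vCPU remain.
Put 30 vCPU in host 7; 18 vCPU remain.
Put 24 vCPU in host 8; 24 vCPU remain.
Put 26 vCPU in host 9; 22 vCPU remain.
Put 29 vCPU in host 10; 19 vCPU remain.
Put 20 vCPU in host 11; 28 vCPU remain.
Put 10 vCPU in host 11; 18 vCPU remain.
Put 41 vCPU in host 12; 7 vCPU remain.
12 hosts × 48 vCPU = 576 vCPU; used 357 vCPU; unused 219 vCPU.

219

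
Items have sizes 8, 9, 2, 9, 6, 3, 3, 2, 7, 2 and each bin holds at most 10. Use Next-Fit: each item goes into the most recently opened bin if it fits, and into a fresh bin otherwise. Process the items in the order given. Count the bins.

Put 8 in bin 1; 2 remain.
Put 9 in bin 2; 1 remain.
Put 2 in bin 3; 8 remain.
Put 9 in bin 4; 1 remain.
Put 6 in bin 5; 4 remain.
Put 3 in bin 5; 1 remain.
Put 3 in bin 6; 7 remain.
Put 2 in bin 6; 5 remain.
Put 7 in bin 7; 3 remain.
Put 2 in bin 7; 1 remain.
Final bins: [8] [9] [2] [9] [6,3] [3,2] [7,2].

7 bins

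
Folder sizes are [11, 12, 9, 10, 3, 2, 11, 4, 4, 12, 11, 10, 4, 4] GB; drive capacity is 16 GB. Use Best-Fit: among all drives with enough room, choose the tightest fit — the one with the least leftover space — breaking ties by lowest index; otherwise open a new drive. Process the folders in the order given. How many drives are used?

8

Put 11 GB in drive 1; 5 GB remain.
Put 12 GB in drive 2; 4 GB remain.
Put 9 GB in drive 3; 7 GB remain.
Put 10 GB in drive 4; 6 GB remain.
Put 3 GB in drive 2; 1 GB remain.
Put 2 GB in drive 1; 3 GB remain.
Put 11 GB in drive 5; 5 GB remain.
Put 4 GB in drive 5; 1 GB remain.
Put 4 GB in drive 4; 2 GB remain.
Put 12 GB in drive 6; 4 GB remain.
Put 11 GB in drive 7; 5 GB remain.
Put 10 GB in drive 8; 6 GB remain.
Put 4 GB in drive 6; 0 GB remain.
Put 4 GB in drive 7; 1 GB remain.
Final drives: [11,2] [12,3] [9] [10,4] [11,4] [12,4] [11,4] [10].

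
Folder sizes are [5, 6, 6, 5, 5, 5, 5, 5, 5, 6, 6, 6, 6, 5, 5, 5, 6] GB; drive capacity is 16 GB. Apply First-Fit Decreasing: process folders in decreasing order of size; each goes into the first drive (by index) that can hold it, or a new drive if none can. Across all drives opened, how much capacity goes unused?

20

Sorted descending: 6, 6, 6, 6, 6, 6, 6, 5, 5, 5, 5, 5, 5, 5, 5, 5, 5.
6 GB → drive 1 (remaining 10 GB)
6 GB → drive 1 (remaining 4 GB)
6 GB → drive 2 (remaining 10 GB)
6 GB → drive 2 (remaining 4 GB)
6 GB → drive 3 (remaining 10 GB)
6 GB → drive 3 (remaining 4 GB)
6 GB → drive 4 (remaining 10 GB)
5 GB → drive 4 (remaining 5 GB)
5 GB → drive 4 (remaining 0 GB)
5 GB → drive 5 (remaining 11 GB)
5 GB → drive 5 (remaining 6 GB)
5 GB → drive 5 (remaining 1 GB)
5 GB → drive 6 (remaining 11 GB)
5 GB → drive 6 (remaining 6 GB)
5 GB → drive 6 (remaining 1 GB)
5 GB → drive 7 (remaining 11 GB)
5 GB → drive 7 (remaining 6 GB)
7 drives × 16 GB = 112 GB; used 92 GB; unused 20 GB.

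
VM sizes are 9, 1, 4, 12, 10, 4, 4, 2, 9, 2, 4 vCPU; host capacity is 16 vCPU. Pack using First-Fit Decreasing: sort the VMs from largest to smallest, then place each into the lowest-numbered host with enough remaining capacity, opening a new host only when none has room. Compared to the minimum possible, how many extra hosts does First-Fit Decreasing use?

First-Fit Decreasing: [12,4] [10,4,2] [9,4,2,1] [9,4] → 4 hosts.
Total size 61 vCPU; any packing needs at least ⌈61/16⌉ = 4 hosts.
So 4 is already optimal.

0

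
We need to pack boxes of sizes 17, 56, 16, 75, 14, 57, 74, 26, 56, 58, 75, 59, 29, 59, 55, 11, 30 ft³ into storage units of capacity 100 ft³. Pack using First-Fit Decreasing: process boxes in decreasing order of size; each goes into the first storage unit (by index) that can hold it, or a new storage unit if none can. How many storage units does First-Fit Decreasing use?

Sorted descending: 75, 75, 74, 59, 59, 58, 57, 56, 56, 55, 30, 29, 26, 17, 16, 14, 11.
storage unit 1: place 75 ft³, 25 ft³ left
storage unit 2: place 75 ft³, 25 ft³ left
storage unit 3: place 74 ft³, 26 ft³ left
storage unit 4: place 59 ft³, 41 ft³ left
storage unit 5: place 59 ft³, 41 ft³ left
storage unit 6: place 58 ft³, 42 ft³ left
storage unit 7: place 57 ft³, 43 ft³ left
storage unit 8: place 56 ft³, 44 ft³ left
storage unit 9: place 56 ft³, 44 ft³ left
storage unit 10: place 55 ft³, 45 ft³ left
storage unit 4: place 30 ft³, 11 ft³ left
storage unit 5: place 29 ft³, 12 ft³ left
storage unit 3: place 26 ft³, 0 ft³ left
storage unit 1: place 17 ft³, 8 ft³ left
storage unit 2: place 16 ft³, 9 ft³ left
storage unit 6: place 14 ft³, 28 ft³ left
storage unit 4: place 11 ft³, 0 ft³ left

10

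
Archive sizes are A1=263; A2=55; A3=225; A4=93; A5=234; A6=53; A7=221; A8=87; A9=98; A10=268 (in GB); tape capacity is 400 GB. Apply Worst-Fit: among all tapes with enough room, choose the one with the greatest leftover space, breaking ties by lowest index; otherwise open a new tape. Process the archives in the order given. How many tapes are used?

5 tapes

Put A1 (263 GB) in tape 1; 137 GB remain.
Put A2 (55 GB) in tape 1; 82 GB remain.
Put A3 (225 GB) in tape 2; 175 GB remain.
Put A4 (93 GB) in tape 2; 82 GB remain.
Put A5 (234 GB) in tape 3; 166 GB remain.
Put A6 (53 GB) in tape 3; 113 GB remain.
Put A7 (221 GB) in tape 4; 179 GB remain.
Put A8 (87 GB) in tape 4; 92 GB remain.
Put A9 (98 GB) in tape 3; 15 GB remain.
Put A10 (268 GB) in tape 5; 132 GB remain.
Final tapes: [263,55] [225,93] [234,53,98] [221,87] [268].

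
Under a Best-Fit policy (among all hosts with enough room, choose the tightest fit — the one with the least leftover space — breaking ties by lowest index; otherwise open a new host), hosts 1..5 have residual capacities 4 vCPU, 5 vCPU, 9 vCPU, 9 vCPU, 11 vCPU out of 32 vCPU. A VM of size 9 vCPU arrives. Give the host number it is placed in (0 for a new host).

3

Hosts with room: host 3 (9 vCPU), host 4 (9 vCPU), host 5 (11 vCPU).
Tightest fit is host 3 with 9 vCPU free.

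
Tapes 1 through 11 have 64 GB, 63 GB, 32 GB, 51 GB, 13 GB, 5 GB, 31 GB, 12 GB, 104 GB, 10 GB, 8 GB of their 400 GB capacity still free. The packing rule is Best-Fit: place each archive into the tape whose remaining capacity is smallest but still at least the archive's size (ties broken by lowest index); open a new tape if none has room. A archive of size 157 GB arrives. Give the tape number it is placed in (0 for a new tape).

No tape has ≥ 157 GB free, so a new tape is opened.

0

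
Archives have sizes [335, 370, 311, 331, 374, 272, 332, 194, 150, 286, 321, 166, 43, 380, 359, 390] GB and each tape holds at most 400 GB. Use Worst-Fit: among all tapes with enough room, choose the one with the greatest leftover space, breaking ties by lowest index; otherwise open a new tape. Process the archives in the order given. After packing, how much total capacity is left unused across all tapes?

tape 1: place 335 GB, 65 GB left
tape 2: place 370 GB, 30 GB left
tape 3: place 311 GB, 89 GB left
tape 4: place 331 GB, 69 GB left
tape 5: place 374 GB, 26 GB left
tape 6: place 272 GB, 128 GB left
tape 7: place 332 GB, 68 GB left
tape 8: place 194 GB, 206 GB left
tape 8: place 150 GB, 56 GB left
tape 9: place 286 GB, 114 GB left
tape 10: place 321 GB, 79 GB left
tape 11: place 166 GB, 234 GB left
tape 11: place 43 GB, 191 GB left
tape 12: place 380 GB, 20 GB left
tape 13: place 359 GB, 41 GB left
tape 14: place 390 GB, 10 GB left
14 tapes × 400 GB = 5600 GB; used 4614 GB; unused 986 GB.

986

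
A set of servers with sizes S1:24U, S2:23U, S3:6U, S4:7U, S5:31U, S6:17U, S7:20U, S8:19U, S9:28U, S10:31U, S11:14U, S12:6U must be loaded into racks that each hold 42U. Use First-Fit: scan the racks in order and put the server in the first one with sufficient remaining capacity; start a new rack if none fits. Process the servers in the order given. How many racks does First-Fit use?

6 racks

S1 (24U) → rack 1 (remaining 18U)
S2 (23U) → rack 2 (remaining 19U)
S3 (6U) → rack 1 (remaining 12U)
S4 (7U) → rack 1 (remaining 5U)
S5 (31U) → rack 3 (remaining 11U)
S6 (17U) → rack 2 (remaining 2U)
S7 (20U) → rack 4 (remaining 22U)
S8 (19U) → rack 4 (remaining 3U)
S9 (28U) → rack 5 (remaining 14U)
S10 (31U) → rack 6 (remaining 11U)
S11 (14U) → rack 5 (remaining 0U)
S12 (6U) → rack 3 (remaining 5U)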